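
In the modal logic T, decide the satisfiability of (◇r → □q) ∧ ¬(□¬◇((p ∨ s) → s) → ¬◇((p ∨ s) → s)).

1. (◇r → □q) ∧ ¬(□¬◇((p ∨ s) → s) → ¬◇((p ∨ s) → s)), w0
2. ◇r → □q, w0
3. ¬(□¬◇((p ∨ s) → s) → ¬◇((p ∨ s) → s)), w0
4. □¬◇((p ∨ s) → s), w0
5. ◇((p ∨ s) → s), w0
6. ¬◇((p ∨ s) → s), w0
7. ¬((p ∨ s) → s), w0
8. p ∨ s, w0
9. ¬s, w0
10. □q, w0
11. q, w0
12. p, w0
13. (p ∨ s) → s, w1
14. ¬◇((p ∨ s) → s), w1
15. ¬((p ∨ s) → s), w1
16. p ∨ s, w1
17. ¬s, w1
18. q, w1
19. ¬(p ∨ s), w1
20. ¬p, w1
21. s, w1
Accessibility: w0Rw0, w0Rw1, w1Rw1
Branch closes: s and ¬s both at w1.
(One branch shown.) All branches close.

No, unsatisfiable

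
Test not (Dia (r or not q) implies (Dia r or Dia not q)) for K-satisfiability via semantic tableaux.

Unsatisfiable

1. not (Dia (r or not q) implies (Dia r or Dia not q)), u
2. Dia (r or not q), u   [neg-implies-rule on 1]
3. not (Dia r or Dia not q), u   [neg-implies-rule on 1]
4. not Dia r, u   [neg-or-rule on 3]
5. not Dia not q, u   [neg-or-rule on 3]
6. r or not q, v   [Dia-rule on 2: fresh world v, uRv]
7. not r, v   [neg-Dia-rule on 4 via uRv]
8. q, v   [neg-Dia-rule on 5 via uRv]
9. not q, v   [or-rule on 6 (branches; this branch)]
Accessibility: uRv
Branch closes: q and not q both at v.
All branches of the tableau close; one closing branch shown above.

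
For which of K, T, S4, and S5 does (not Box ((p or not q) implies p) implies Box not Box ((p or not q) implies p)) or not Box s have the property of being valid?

S5

S5-tableau for the negation not ((not Box ((p or not q) implies p) implies Box not Box ((p or not q) implies p)) or not Box s):
1. not ((not Box ((p or not q) implies p) implies Box not Box ((p or not q) implies p)) or not Box s), w0
2. not (not Box ((p or not q) implies p) implies Box not Box ((p or not q) implies p)), w0
3. Box s, w0
4. not Box ((p or not q) implies p), w0
5. not Box not Box ((p or not q) implies p), w0
6. s, w0
7. not ((p or not q) implies p), w1
8. p or not q, w1
9. not p, w1
10. s, w1
11. not q, w1
12. Box ((p or not q) implies p), w2
13. s, w2
14. (p or not q) implies p, w0
15. (p or not q) implies p, w1
16. (p or not q) implies p, w2
17. not (p or not q), w0
18. not p, w0
19. q, w0
20. not (p or not q), w1
21. q, w1
Accessibility: w0Rw0, w0Rw1, w0Rw2, w1Rw0, w1Rw1, w1Rw2, w2Rw0, w2Rw1, w2Rw2
Branch closes: q and not q both at w1.
Every branch closes (one shown): valid in S5.
S4-tableau for the negation not ((not Box ((p or not q) implies p) implies Box not Box ((p or not q) implies p)) or not Box s):
1. not ((not Box ((p or not q) implies p) implies Box not Box ((p or not q) implies p)) or not Box s), w0
2. not (not Box ((p or not q) implies p) implies Box not Box ((p or not q) implies p)), w0
3. Box s, w0
4. not Box ((p or not q) implies p), w0
5. not Box not Box ((p or not q) implies p), w0
6. s, w0
7. not ((p or not q) implies p), w1
8. p or not q, w1
9. not p, w1
10. s, w1
11. not q, w1
12. Box ((p or not q) implies p), w2
13. s, w2
14. (p or not q) implies p, w2
15. p, w2
Accessibility: w0Rw0, w0Rw1, w0Rw2, w1Rw1, w2Rw2
Complete open branch: countermodel on an S4-frame, so not valid in S4, nor in K, T (the same frame is also a K-frame and a T-frame).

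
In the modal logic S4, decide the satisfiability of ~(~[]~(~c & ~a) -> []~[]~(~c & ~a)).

Satisfiable (open branch found)

1. ~(~[]~(~c & ~a) -> []~[]~(~c & ~a)), u
2. ~[]~(~c & ~a), u   [~->-rule on 1]
3. ~[]~[]~(~c & ~a), u   [~->-rule on 1]
4. ~c & ~a, v   [~[]-rule on 2: fresh world v, uRv]
5. ~c, v   [&-rule on 4]
6. ~a, v   [&-rule on 4]
7. []~(~c & ~a), w   [~[]-rule on 3: fresh world w, uRw]
8. ~(~c & ~a), w   [[]-rule on 7 via wRw]
9. a, w   [~&-rule on 8 (branches; this branch)]
Accessibility: uRu, uRv, uRw, vRv, wRw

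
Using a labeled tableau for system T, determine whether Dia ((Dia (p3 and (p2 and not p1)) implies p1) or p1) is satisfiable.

1. Dia ((Dia (p3 and (p2 and not p1)) implies p1) or p1), 0
2. (Dia (p3 and (p2 and not p1)) implies p1) or p1, 1   [Dia-rule on 1: fresh world 1, 0R1]
3. p1, 1   [or-rule on 2 (branches; this branch)]
Accessibility: 0R0, 0R1, 1R1

Yes, satisfiable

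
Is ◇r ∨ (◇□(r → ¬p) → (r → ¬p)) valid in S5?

Tableau for the negation ¬(◇r ∨ (◇□(r → ¬p) → (r → ¬p))):
1. ¬(◇r ∨ (◇□(r → ¬p) → (r → ¬p))), u
2. ¬◇r, u
3. ¬(◇□(r → ¬p) → (r → ¬p)), u
4. ◇□(r → ¬p), u
5. ¬(r → ¬p), u
6. r, u
7. p, u
8. ¬r, u
Accessibility: uRu
Branch closes: r and ¬r both at u.
Every branch of the negation's tableau closes; the branch above is one of them.

Valid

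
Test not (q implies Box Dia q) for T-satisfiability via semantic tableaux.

1. not (q implies Box Dia q), 0
2. q, 0
3. not Box Dia q, 0
4. not Dia q, 1
5. not q, 1
Accessibility: 0R0, 0R1, 1R1

Satisfiable (open branch found)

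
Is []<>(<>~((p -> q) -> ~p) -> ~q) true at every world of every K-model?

Not valid

Tableau for the negation ~[]<>(<>~((p -> q) -> ~p) -> ~q):
1. ~[]<>(<>~((p -> q) -> ~p) -> ~q), 0
2. ~<>(<>~((p -> q) -> ~p) -> ~q), 1   [~[]-rule on 1: fresh world 1, 0R1]
Accessibility: 0R1
The negation has an open branch (countermodel exists).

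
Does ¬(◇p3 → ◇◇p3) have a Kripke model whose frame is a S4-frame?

Unsatisfiable (every branch closes)

1. ¬(◇p3 → ◇◇p3), 0
2. ◇p3, 0
3. ¬◇◇p3, 0
4. ¬◇p3, 0
5. ¬p3, 0
6. p3, 1
7. ¬◇p3, 1
8. ¬p3, 1
Accessibility: 0R0, 0R1, 1R1
Branch closes: p3 and ¬p3 both at 1.
All branches of the tableau close; one closing branch shown above.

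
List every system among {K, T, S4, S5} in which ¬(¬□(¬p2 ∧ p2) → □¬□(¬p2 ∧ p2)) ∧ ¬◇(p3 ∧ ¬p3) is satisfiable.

K-tableau for the formula:
1. ¬(¬□(¬p2 ∧ p2) → □¬□(¬p2 ∧ p2)) ∧ ¬◇(p3 ∧ ¬p3), w0
2. ¬(¬□(¬p2 ∧ p2) → □¬□(¬p2 ∧ p2)), w0
3. ¬◇(p3 ∧ ¬p3), w0
4. ¬□(¬p2 ∧ p2), w0
5. ¬□¬□(¬p2 ∧ p2), w0
6. ¬(¬p2 ∧ p2), w1
7. ¬(p3 ∧ ¬p3), w1
8. ¬p2, w1
9. p3, w1
10. □(¬p2 ∧ p2), w2
11. ¬(p3 ∧ ¬p3), w2
12. p3, w2
Accessibility: w0Rw1, w0Rw2
Complete open branch: satisfiable in K.
T-tableau for the formula:
1. ¬(¬□(¬p2 ∧ p2) → □¬□(¬p2 ∧ p2)) ∧ ¬◇(p3 ∧ ¬p3), w0
2. ¬(¬□(¬p2 ∧ p2) → □¬□(¬p2 ∧ p2)), w0
3. ¬◇(p3 ∧ ¬p3), w0
4. ¬□(¬p2 ∧ p2), w0
5. ¬□¬□(¬p2 ∧ p2), w0
6. ¬(p3 ∧ ¬p3), w0
7. p3, w0
8. ¬(¬p2 ∧ p2), w1
9. ¬(p3 ∧ ¬p3), w1
10. ¬p2, w1
11. p3, w1
12. □(¬p2 ∧ p2), w2
13. ¬(p3 ∧ ¬p3), w2
14. ¬p2 ∧ p2, w2
15. ¬p2, w2
16. p2, w2
Accessibility: w0Rw0, w0Rw1, w0Rw2, w1Rw1, w2Rw2
Branch closes: p2 and ¬p2 both at w2.
Every branch closes (one shown): unsatisfiable in T, hence also in S4, S5 (every S4/S5-frame is a T-frame).

K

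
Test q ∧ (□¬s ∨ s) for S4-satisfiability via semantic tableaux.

Satisfiable

1. q ∧ (□¬s ∨ s), u
2. q, u   [∧-rule on 1]
3. □¬s ∨ s, u   [∧-rule on 1]
4. s, u   [∨-rule on 3 (branches; this branch)]
Accessibility: uRu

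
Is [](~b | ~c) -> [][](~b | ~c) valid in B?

Tableau for the negation ~([](~b | ~c) -> [][](~b | ~c)):
1. ~([](~b | ~c) -> [][](~b | ~c)), u
2. [](~b | ~c), u
3. ~[][](~b | ~c), u
4. ~b | ~c, u
5. ~c, u
6. ~[](~b | ~c), v
7. ~b | ~c, v
8. ~c, v
9. ~(~b | ~c), w
10. b, w
11. c, w
Accessibility: uRu, uRv, vRu, vRv, vRw, wRv, wRw
The negation has an open branch (countermodel exists).

Not valid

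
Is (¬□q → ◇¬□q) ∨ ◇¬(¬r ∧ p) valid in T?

Tableau for the negation ¬((¬□q → ◇¬□q) ∨ ◇¬(¬r ∧ p)):
1. ¬((¬□q → ◇¬□q) ∨ ◇¬(¬r ∧ p)), w0
2. ¬(¬□q → ◇¬□q), w0
3. ¬◇¬(¬r ∧ p), w0
4. ¬□q, w0
5. ¬◇¬□q, w0
6. ¬r ∧ p, w0
7. ¬r, w0
8. p, w0
9. □q, w0
10. q, w0
11. ¬q, w1
12. ¬r ∧ p, w1
13. ¬r, w1
14. p, w1
15. □q, w1
16. q, w1
Accessibility: w0Rw0, w0Rw1, w1Rw1
Branch closes: q and ¬q both at w1.
Every branch of the negation's tableau closes; the branch above is one of them.

Valid in T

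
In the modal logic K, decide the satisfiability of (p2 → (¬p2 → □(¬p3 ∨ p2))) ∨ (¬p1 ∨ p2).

1. (p2 → (¬p2 → □(¬p3 ∨ p2))) ∨ (¬p1 ∨ p2), w0
2. ¬p1 ∨ p2, w0
3. p2, w0

Satisfiable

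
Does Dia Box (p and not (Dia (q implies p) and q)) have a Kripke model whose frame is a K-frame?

1. Dia Box (p and not (Dia (q implies p) and q)), u
2. Box (p and not (Dia (q implies p) and q)), v
Accessibility: uRv

Satisfiable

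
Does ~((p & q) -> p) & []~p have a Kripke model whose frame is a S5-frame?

Unsatisfiable

1. ~((p & q) -> p) & []~p, w0
2. ~((p & q) -> p), w0
3. []~p, w0
4. p & q, w0
5. ~p, w0
6. p, w0
7. q, w0
Accessibility: w0Rw0
Branch closes: p and ~p both at w0.
Every branch closes; the branch above is one of them.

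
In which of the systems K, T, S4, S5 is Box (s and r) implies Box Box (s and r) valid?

S4, S5

S4-tableau for the negation not (Box (s and r) implies Box Box (s and r)):
1. not (Box (s and r) implies Box Box (s and r)), 0
2. Box (s and r), 0
3. not Box Box (s and r), 0
4. s and r, 0
5. s, 0
6. r, 0
7. not Box (s and r), 1
8. s and r, 1
9. s, 1
10. r, 1
11. not (s and r), 2
12. s and r, 2
13. s, 2
14. r, 2
15. not r, 2
Accessibility: 0R0, 0R1, 0R2, 1R1, 1R2, 2R2
Branch closes: r and not r both at 2.
Every branch closes (one shown): valid in S4, hence also in S5 (every theorem of S4 is a theorem of S5).
T-tableau for the negation not (Box (s and r) implies Box Box (s and r)):
1. not (Box (s and r) implies Box Box (s and r)), 0
2. Box (s and r), 0
3. not Box Box (s and r), 0
4. s and r, 0
5. s, 0
6. r, 0
7. not Box (s and r), 1
8. s and r, 1
9. s, 1
10. r, 1
11. not (s and r), 2
12. not r, 2
Accessibility: 0R0, 0R1, 1R1, 1R2, 2R2
Complete open branch: countermodel on a T-frame, so not valid in T, nor in K (the same frame is also a K-frame).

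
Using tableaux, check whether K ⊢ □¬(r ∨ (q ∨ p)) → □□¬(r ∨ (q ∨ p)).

Tableau for the negation ¬(□¬(r ∨ (q ∨ p)) → □□¬(r ∨ (q ∨ p))):
1. ¬(□¬(r ∨ (q ∨ p)) → □□¬(r ∨ (q ∨ p))), 0
2. □¬(r ∨ (q ∨ p)), 0
3. ¬□□¬(r ∨ (q ∨ p)), 0
4. ¬□¬(r ∨ (q ∨ p)), 1
5. ¬(r ∨ (q ∨ p)), 1
6. ¬r, 1
7. ¬(q ∨ p), 1
8. ¬q, 1
9. ¬p, 1
10. r ∨ (q ∨ p), 2
11. q ∨ p, 2
12. p, 2
Accessibility: 0R1, 1R2
The negation has an open branch (countermodel exists).

Not valid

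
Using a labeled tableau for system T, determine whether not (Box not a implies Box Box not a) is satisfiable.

Yes, satisfiable

1. not (Box not a implies Box Box not a), u
2. Box not a, u
3. not Box Box not a, u
4. not a, u
5. not Box not a, v
6. not a, v
7. a, w
Accessibility: uRu, uRv, vRv, vRw, wRw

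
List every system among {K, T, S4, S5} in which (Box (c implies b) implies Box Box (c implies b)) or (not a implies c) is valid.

S4, S5

T-tableau for the negation not ((Box (c implies b) implies Box Box (c implies b)) or (not a implies c)):
1. not ((Box (c implies b) implies Box Box (c implies b)) or (not a implies c)), u
2. not (Box (c implies b) implies Box Box (c implies b)), u
3. not (not a implies c), u
4. Box (c implies b), u
5. not Box Box (c implies b), u
6. not a, u
7. not c, u
8. c implies b, u
9. b, u
10. not Box (c implies b), v
11. c implies b, v
12. b, v
13. not (c implies b), w
14. c, w
15. not b, w
Accessibility: uRu, uRv, vRv, vRw, wRw
Complete open branch: countermodel on a T-frame, so not valid in T, nor in K (the same frame is also a K-frame).
S4-tableau for the negation not ((Box (c implies b) implies Box Box (c implies b)) or (not a implies c)):
1. not ((Box (c implies b) implies Box Box (c implies b)) or (not a implies c)), u
2. not (Box (c implies b) implies Box Box (c implies b)), u
3. not (not a implies c), u
4. Box (c implies b), u
5. not Box Box (c implies b), u
6. not a, u
7. not c, u
8. c implies b, u
9. b, u
10. not Box (c implies b), v
11. c implies b, v
12. b, v
13. not (c implies b), w
14. c, w
15. not b, w
16. c implies b, w
17. b, w
Accessibility: uRu, uRv, uRw, vRv, vRw, wRw
Branch closes: b and not b both at w.
Every branch closes (one shown): valid in S4, hence also in S5 (every theorem of S4 is a theorem of S5).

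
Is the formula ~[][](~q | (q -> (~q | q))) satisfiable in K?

No, unsatisfiable

1. ~[][](~q | (q -> (~q | q))), w0
2. ~[](~q | (q -> (~q | q))), w1
3. ~(~q | (q -> (~q | q))), w2
4. q, w2
5. ~(q -> (~q | q)), w2
6. ~(~q | q), w2
7. ~q, w2
Accessibility: w0Rw1, w1Rw2
Branch closes: q and ~q both at w2.
Every branch closes; the branch above is one of them.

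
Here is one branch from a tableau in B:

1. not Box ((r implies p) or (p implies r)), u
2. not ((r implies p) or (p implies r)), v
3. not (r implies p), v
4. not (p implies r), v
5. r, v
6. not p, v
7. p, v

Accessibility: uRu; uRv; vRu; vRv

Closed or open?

Both p and not p appear at v.

Closed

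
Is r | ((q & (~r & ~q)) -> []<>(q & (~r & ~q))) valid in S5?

Tableau for the negation ~(r | ((q & (~r & ~q)) -> []<>(q & (~r & ~q)))):
1. ~(r | ((q & (~r & ~q)) -> []<>(q & (~r & ~q)))), u
2. ~r, u
3. ~((q & (~r & ~q)) -> []<>(q & (~r & ~q))), u
4. q & (~r & ~q), u
5. ~[]<>(q & (~r & ~q)), u
6. q, u
7. ~r & ~q, u
8. ~q, u
Accessibility: uRu
Branch closes: q and ~q both at u.
All branches of the negation close; one closing branch shown above.

Yes, valid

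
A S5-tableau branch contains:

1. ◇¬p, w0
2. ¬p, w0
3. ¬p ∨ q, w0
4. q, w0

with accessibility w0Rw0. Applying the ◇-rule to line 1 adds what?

a fresh world w1 with w0Rw1, and ¬p at w1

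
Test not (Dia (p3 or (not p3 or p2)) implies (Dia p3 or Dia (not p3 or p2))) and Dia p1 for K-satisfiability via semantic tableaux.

1. not (Dia (p3 or (not p3 or p2)) implies (Dia p3 or Dia (not p3 or p2))) and Dia p1, w0
2. not (Dia (p3 or (not p3 or p2)) implies (Dia p3 or Dia (not p3 or p2))), w0
3. Dia p1, w0
4. Dia (p3 or (not p3 or p2)), w0
5. not (Dia p3 or Dia (not p3 or p2)), w0
6. not Dia p3, w0
7. not Dia (not p3 or p2), w0
8. p1, w1
9. not p3, w1
10. not (not p3 or p2), w1
11. p3, w1
12. not p2, w1
Accessibility: w0Rw1
Branch closes: p3 and not p3 both at w1.
All branches of the tableau close; one closing branch shown above.

Unsatisfiable (every branch closes)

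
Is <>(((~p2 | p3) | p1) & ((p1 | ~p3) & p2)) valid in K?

Not valid

Tableau for the negation ~<>(((~p2 | p3) | p1) & ((p1 | ~p3) & p2)):
1. ~<>(((~p2 | p3) | p1) & ((p1 | ~p3) & p2)), w0
The negation has an open branch (countermodel exists).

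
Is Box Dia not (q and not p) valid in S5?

Tableau for the negation not Box Dia not (q and not p):
1. not Box Dia not (q and not p), u
2. not Dia not (q and not p), v
3. q and not p, u
4. q, u
5. not p, u
6. q and not p, v
7. q, v
8. not p, v
Accessibility: uRu, uRv, vRu, vRv
The negation has an open branch (countermodel exists).

Invalid (countermodel exists)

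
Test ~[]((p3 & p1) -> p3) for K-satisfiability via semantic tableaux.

Unsatisfiable (every branch closes)

1. ~[]((p3 & p1) -> p3), w0
2. ~((p3 & p1) -> p3), w1
3. p3 & p1, w1
4. ~p3, w1
5. p3, w1
6. p1, w1
Accessibility: w0Rw1
Branch closes: p3 and ~p3 both at w1.
Every branch closes; the branch above is one of them.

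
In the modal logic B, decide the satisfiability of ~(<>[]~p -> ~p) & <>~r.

No, unsatisfiable

1. ~(<>[]~p -> ~p) & <>~r, u
2. ~(<>[]~p -> ~p), u
3. <>~r, u
4. <>[]~p, u
5. p, u
6. ~r, v
7. []~p, w
8. ~p, u
Accessibility: uRu, uRv, uRw, vRu, vRv, wRu, wRw
Branch closes: p and ~p both at u.
All branches of the tableau close; one closing branch shown above.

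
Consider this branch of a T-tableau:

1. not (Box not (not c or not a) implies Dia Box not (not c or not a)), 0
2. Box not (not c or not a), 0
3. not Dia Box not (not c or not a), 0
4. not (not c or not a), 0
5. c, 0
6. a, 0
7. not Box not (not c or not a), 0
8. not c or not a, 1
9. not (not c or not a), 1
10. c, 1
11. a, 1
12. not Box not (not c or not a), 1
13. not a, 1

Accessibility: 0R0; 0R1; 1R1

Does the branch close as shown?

Both a and not a appear at 1.

Closed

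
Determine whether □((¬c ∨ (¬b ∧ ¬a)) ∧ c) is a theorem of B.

Tableau for the negation ¬□((¬c ∨ (¬b ∧ ¬a)) ∧ c):
1. ¬□((¬c ∨ (¬b ∧ ¬a)) ∧ c), u
2. ¬((¬c ∨ (¬b ∧ ¬a)) ∧ c), v
3. ¬c, v
Accessibility: uRu, uRv, vRu, vRv
The negation has an open branch (countermodel exists).

No, not valid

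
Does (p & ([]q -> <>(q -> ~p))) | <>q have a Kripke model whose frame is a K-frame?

1. (p & ([]q -> <>(q -> ~p))) | <>q, w0
2. <>q, w0   [|-rule on 1 (branches; this branch)]
3. q, w1   [<>-rule on 2: fresh world w1, w0Rw1]
Accessibility: w0Rw1

Yes, satisfiable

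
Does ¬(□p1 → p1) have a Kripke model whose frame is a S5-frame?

1. ¬(□p1 → p1), w0
2. □p1, w0
3. ¬p1, w0
4. p1, w0
Accessibility: w0Rw0
Branch closes: p1 and ¬p1 both at w0.
All branches of the tableau close; one closing branch shown above.

Unsatisfiable (every branch closes)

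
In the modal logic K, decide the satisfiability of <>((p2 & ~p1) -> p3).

1. <>((p2 & ~p1) -> p3), u
2. (p2 & ~p1) -> p3, v
3. p3, v
Accessibility: uRv

Yes, satisfiable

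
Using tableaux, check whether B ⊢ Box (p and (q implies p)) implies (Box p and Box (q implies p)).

Tableau for the negation not (Box (p and (q implies p)) implies (Box p and Box (q implies p))):
1. not (Box (p and (q implies p)) implies (Box p and Box (q implies p))), u
2. Box (p and (q implies p)), u   [neg-implies-rule on 1]
3. not (Box p and Box (q implies p)), u   [neg-implies-rule on 1]
4. p and (q implies p), u   [Box-rule on 2 via uRu]
5. p, u   [and-rule on 4]
6. q implies p, u   [and-rule on 4]
7. not Box (q implies p), u   [neg-and-rule on 3 (branches; this branch)]
8. not (q implies p), v   [neg-Box-rule on 7: fresh world v, uRv]
9. q, v   [neg-implies-rule on 8]
10. not p, v   [neg-implies-rule on 8]
11. p and (q implies p), v   [Box-rule on 2 via uRv]
12. p, v   [and-rule on 11]
13. q implies p, v   [and-rule on 11]
Accessibility: uRu, uRv, vRu, vRv
Branch closes: p and not p both at v.
All branches of the negation close; one closing branch shown above.

Yes, valid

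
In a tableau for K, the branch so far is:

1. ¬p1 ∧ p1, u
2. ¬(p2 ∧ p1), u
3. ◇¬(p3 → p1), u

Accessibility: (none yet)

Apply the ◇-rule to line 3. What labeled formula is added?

a fresh world v with uRv, and ¬(p3 → p1) at v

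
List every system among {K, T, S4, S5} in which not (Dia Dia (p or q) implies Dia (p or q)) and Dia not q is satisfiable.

S4-tableau for the formula:
1. not (Dia Dia (p or q) implies Dia (p or q)) and Dia not q, w0
2. not (Dia Dia (p or q) implies Dia (p or q)), w0
3. Dia not q, w0
4. Dia Dia (p or q), w0
5. not Dia (p or q), w0
6. not (p or q), w0
7. not p, w0
8. not q, w0
9. not q, w1
10. not (p or q), w1
11. not p, w1
12. Dia (p or q), w2
13. not (p or q), w2
14. not p, w2
15. not q, w2
16. p or q, w3
17. not (p or q), w3
18. not p, w3
19. not q, w3
20. q, w3
Accessibility: w0Rw0, w0Rw1, w0Rw2, w0Rw3, w1Rw1, w2Rw2, w2Rw3, w3Rw3
Branch closes: q and not q both at w3.
Every branch closes (one shown): unsatisfiable in S4, hence also in S5 (every S5-frame is an S4-frame).
T-tableau for the formula:
1. not (Dia Dia (p or q) implies Dia (p or q)) and Dia not q, w0
2. not (Dia Dia (p or q) implies Dia (p or q)), w0
3. Dia not q, w0
4. Dia Dia (p or q), w0
5. not Dia (p or q), w0
6. not (p or q), w0
7. not p, w0
8. not q, w0
9. not q, w1
10. not (p or q), w1
11. not p, w1
12. Dia (p or q), w2
13. not (p or q), w2
14. not p, w2
15. not q, w2
16. p or q, w3
17. q, w3
Accessibility: w0Rw0, w0Rw1, w0Rw2, w1Rw1, w2Rw2, w2Rw3, w3Rw3
Complete open branch: satisfiable in T, hence also in K (this T-model is also a K-model).

K, T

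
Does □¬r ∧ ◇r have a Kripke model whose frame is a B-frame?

Unsatisfiable

1. □¬r ∧ ◇r, w0
2. □¬r, w0
3. ◇r, w0
4. ¬r, w0
5. r, w1
6. ¬r, w1
Accessibility: w0Rw0, w0Rw1, w1Rw0, w1Rw1
Branch closes: r and ¬r both at w1.
Every branch closes; the branch above is one of them.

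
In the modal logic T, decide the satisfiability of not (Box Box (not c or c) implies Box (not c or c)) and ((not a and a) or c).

1. not (Box Box (not c or c) implies Box (not c or c)) and ((not a and a) or c), 0
2. not (Box Box (not c or c) implies Box (not c or c)), 0
3. (not a and a) or c, 0
4. Box Box (not c or c), 0
5. not Box (not c or c), 0
6. Box (not c or c), 0
7. not c or c, 0
8. c, 0
9. not (not c or c), 1
10. c, 1
11. not c, 1
Accessibility: 0R0, 0R1, 1R1
Branch closes: c and not c both at 1.
Every branch closes; the branch above is one of them.

Unsatisfiable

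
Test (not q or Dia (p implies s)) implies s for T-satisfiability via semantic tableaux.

Yes, satisfiable

1. (not q or Dia (p implies s)) implies s, w0
2. s, w0
Accessibility: w0Rw0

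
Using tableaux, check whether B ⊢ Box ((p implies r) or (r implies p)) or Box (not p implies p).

Valid in B

Tableau for the negation not (Box ((p implies r) or (r implies p)) or Box (not p implies p)):
1. not (Box ((p implies r) or (r implies p)) or Box (not p implies p)), w0
2. not Box ((p implies r) or (r implies p)), w0
3. not Box (not p implies p), w0
4. not ((p implies r) or (r implies p)), w1
5. not (p implies r), w1
6. not (r implies p), w1
7. p, w1
8. not r, w1
9. r, w1
10. not p, w1
Accessibility: w0Rw0, w0Rw1, w1Rw0, w1Rw1
Branch closes: r and not r both at w1.
All branches of the negation close; one closing branch shown above.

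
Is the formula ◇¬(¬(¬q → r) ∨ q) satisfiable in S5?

Satisfiable

1. ◇¬(¬(¬q → r) ∨ q), 0
2. ¬(¬(¬q → r) ∨ q), 1
3. ¬q → r, 1
4. ¬q, 1
5. r, 1
Accessibility: 0R0, 0R1, 1R0, 1R1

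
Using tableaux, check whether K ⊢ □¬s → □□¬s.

Invalid (countermodel exists)

Tableau for the negation ¬(□¬s → □□¬s):
1. ¬(□¬s → □□¬s), u
2. □¬s, u
3. ¬□□¬s, u
4. ¬□¬s, v
5. ¬s, v
6. s, w
Accessibility: uRv, vRw
The negation has an open branch (countermodel exists).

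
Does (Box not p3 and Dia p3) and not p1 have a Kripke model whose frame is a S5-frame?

No, unsatisfiable

1. (Box not p3 and Dia p3) and not p1, u
2. Box not p3 and Dia p3, u
3. not p1, u
4. Box not p3, u
5. Dia p3, u
6. not p3, u
7. p3, v
8. not p3, v
Accessibility: uRu, uRv, vRu, vRv
Branch closes: p3 and not p3 both at v.
Every branch closes; the branch above is one of them.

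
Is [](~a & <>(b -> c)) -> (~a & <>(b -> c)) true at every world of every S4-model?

Tableau for the negation ~([](~a & <>(b -> c)) -> (~a & <>(b -> c))):
1. ~([](~a & <>(b -> c)) -> (~a & <>(b -> c))), u
2. [](~a & <>(b -> c)), u   [~->-rule on 1]
3. ~(~a & <>(b -> c)), u   [~->-rule on 1]
4. ~a & <>(b -> c), u   [[]-rule on 2 via uRu]
5. ~a, u   [&-rule on 4]
6. <>(b -> c), u   [&-rule on 4]
7. ~<>(b -> c), u   [~&-rule on 3 (branches; this branch)]
8. ~(b -> c), u   [~<>-rule on 7 via uRu]
9. b, u   [~->-rule on 8]
10. ~c, u   [~->-rule on 8]
11. b -> c, v   [<>-rule on 6: fresh world v, uRv]
12. ~a & <>(b -> c), v   [[]-rule on 2 via uRv]
13. ~a, v   [&-rule on 12]
14. <>(b -> c), v   [&-rule on 12]
15. ~(b -> c), v   [~<>-rule on 7 via uRv]
16. b, v   [~->-rule on 15]
17. ~c, v   [~->-rule on 15]
18. c, v   [->-rule on 11 (branches; this branch)]
Accessibility: uRu, uRv, vRv
Branch closes: c and ~c both at v.
Every branch of the negation's tableau closes; the branch above is one of them.

Yes, valid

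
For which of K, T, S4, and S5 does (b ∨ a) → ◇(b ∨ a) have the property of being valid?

K-tableau for the negation ¬((b ∨ a) → ◇(b ∨ a)):
1. ¬((b ∨ a) → ◇(b ∨ a)), 0
2. b ∨ a, 0
3. ¬◇(b ∨ a), 0
4. a, 0
Complete open branch: countermodel on a K-frame, so not valid in K.
T-tableau for the negation ¬((b ∨ a) → ◇(b ∨ a)):
1. ¬((b ∨ a) → ◇(b ∨ a)), 0
2. b ∨ a, 0
3. ¬◇(b ∨ a), 0
4. ¬(b ∨ a), 0
5. ¬b, 0
6. ¬a, 0
7. a, 0
Accessibility: 0R0
Branch closes: a and ¬a both at 0.
Every branch closes (one shown): valid in T, hence also in S4, S5 (every theorem of T is a theorem of S4 and S5).

T, S4, S5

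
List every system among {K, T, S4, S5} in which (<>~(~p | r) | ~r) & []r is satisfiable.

K

K-tableau for the formula:
1. (<>~(~p | r) | ~r) & []r, 0
2. <>~(~p | r) | ~r, 0
3. []r, 0
4. ~r, 0
Complete open branch: satisfiable in K.
T-tableau for the formula:
1. (<>~(~p | r) | ~r) & []r, 0
2. <>~(~p | r) | ~r, 0
3. []r, 0
4. r, 0
5. <>~(~p | r), 0
6. ~(~p | r), 1
7. p, 1
8. ~r, 1
9. r, 1
Accessibility: 0R0, 0R1, 1R1
Branch closes: r and ~r both at 1.
Every branch closes (one shown): unsatisfiable in T, hence also in S4, S5 (every S4/S5-frame is a T-frame).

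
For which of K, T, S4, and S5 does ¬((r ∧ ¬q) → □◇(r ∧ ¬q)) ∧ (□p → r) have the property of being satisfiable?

S5-tableau for the formula:
1. ¬((r ∧ ¬q) → □◇(r ∧ ¬q)) ∧ (□p → r), w0
2. ¬((r ∧ ¬q) → □◇(r ∧ ¬q)), w0
3. □p → r, w0
4. r ∧ ¬q, w0
5. ¬□◇(r ∧ ¬q), w0
6. r, w0
7. ¬q, w0
8. ¬◇(r ∧ ¬q), w1
9. ¬(r ∧ ¬q), w0
10. ¬(r ∧ ¬q), w1
11. q, w0
Accessibility: w0Rw0, w0Rw1, w1Rw0, w1Rw1
Branch closes: q and ¬q both at w0.
Every branch closes (one shown): unsatisfiable in S5.
S4-tableau for the formula:
1. ¬((r ∧ ¬q) → □◇(r ∧ ¬q)) ∧ (□p → r), w0
2. ¬((r ∧ ¬q) → □◇(r ∧ ¬q)), w0
3. □p → r, w0
4. r ∧ ¬q, w0
5. ¬□◇(r ∧ ¬q), w0
6. r, w0
7. ¬q, w0
8. ¬◇(r ∧ ¬q), w1
9. ¬(r ∧ ¬q), w1
10. q, w1
Accessibility: w0Rw0, w0Rw1, w1Rw1
Complete open branch: satisfiable in S4, hence also in K, T (this S4-model is also a K-model and a T-model).

K, T, S4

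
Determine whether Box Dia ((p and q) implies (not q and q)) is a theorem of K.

Invalid (countermodel exists)

Tableau for the negation not Box Dia ((p and q) implies (not q and q)):
1. not Box Dia ((p and q) implies (not q and q)), u
2. not Dia ((p and q) implies (not q and q)), v
Accessibility: uRv
The negation has an open branch (countermodel exists).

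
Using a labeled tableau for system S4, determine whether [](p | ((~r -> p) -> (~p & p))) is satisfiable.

1. [](p | ((~r -> p) -> (~p & p))), w0
2. p | ((~r -> p) -> (~p & p)), w0
3. (~r -> p) -> (~p & p), w0
4. ~(~r -> p), w0
5. ~r, w0
6. ~p, w0
Accessibility: w0Rw0

Satisfiable (open branch found)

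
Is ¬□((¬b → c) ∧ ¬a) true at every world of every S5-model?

Not valid

Tableau for the negation □((¬b → c) ∧ ¬a):
1. □((¬b → c) ∧ ¬a), 0
2. (¬b → c) ∧ ¬a, 0
3. ¬b → c, 0
4. ¬a, 0
5. c, 0
Accessibility: 0R0
The negation has an open branch (countermodel exists).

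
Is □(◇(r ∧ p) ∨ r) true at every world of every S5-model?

Not valid

Tableau for the negation ¬□(◇(r ∧ p) ∨ r):
1. ¬□(◇(r ∧ p) ∨ r), u
2. ¬(◇(r ∧ p) ∨ r), v
3. ¬◇(r ∧ p), v
4. ¬r, v
5. ¬(r ∧ p), u
6. ¬(r ∧ p), v
7. ¬p, u
8. ¬p, v
Accessibility: uRu, uRv, vRu, vRv
The negation has an open branch (countermodel exists).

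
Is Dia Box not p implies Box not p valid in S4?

Tableau for the negation not (Dia Box not p implies Box not p):
1. not (Dia Box not p implies Box not p), 0
2. Dia Box not p, 0   [neg-implies-rule on 1]
3. not Box not p, 0   [neg-implies-rule on 1]
4. Box not p, 1   [Dia-rule on 2: fresh world 1, 0R1]
5. not p, 1   [Box-rule on 4 via 1R1]
6. p, 2   [neg-Box-rule on 3: fresh world 2, 0R2]
Accessibility: 0R0, 0R1, 0R2, 1R1, 2R2
The negation has an open branch (countermodel exists).

Not valid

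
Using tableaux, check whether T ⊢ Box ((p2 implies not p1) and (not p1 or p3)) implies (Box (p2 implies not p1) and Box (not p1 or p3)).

Valid

Tableau for the negation not (Box ((p2 implies not p1) and (not p1 or p3)) implies (Box (p2 implies not p1) and Box (not p1 or p3))):
1. not (Box ((p2 implies not p1) and (not p1 or p3)) implies (Box (p2 implies not p1) and Box (not p1 or p3))), 0
2. Box ((p2 implies not p1) and (not p1 or p3)), 0
3. not (Box (p2 implies not p1) and Box (not p1 or p3)), 0
4. (p2 implies not p1) and (not p1 or p3), 0
5. p2 implies not p1, 0
6. not p1 or p3, 0
7. not Box (not p1 or p3), 0
8. not p1, 0
9. p3, 0
10. not (not p1 or p3), 1
11. p1, 1
12. not p3, 1
13. (p2 implies not p1) and (not p1 or p3), 1
14. p2 implies not p1, 1
15. not p1 or p3, 1
16. not p2, 1
17. p3, 1
Accessibility: 0R0, 0R1, 1R1
Branch closes: p3 and not p3 both at 1.
Every branch of the negation's tableau closes; the branch above is one of them.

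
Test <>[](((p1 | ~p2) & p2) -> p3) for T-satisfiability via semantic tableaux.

1. <>[](((p1 | ~p2) & p2) -> p3), w0
2. [](((p1 | ~p2) & p2) -> p3), w1
3. ((p1 | ~p2) & p2) -> p3, w1
4. p3, w1
Accessibility: w0Rw0, w0Rw1, w1Rw1

Yes, satisfiable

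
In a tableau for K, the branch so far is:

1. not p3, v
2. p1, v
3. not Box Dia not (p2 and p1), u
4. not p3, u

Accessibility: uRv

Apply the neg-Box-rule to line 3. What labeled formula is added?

a fresh world w with uRw, and not Dia not (p2 and p1) at w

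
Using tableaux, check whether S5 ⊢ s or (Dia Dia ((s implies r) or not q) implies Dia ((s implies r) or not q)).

Valid

Tableau for the negation not (s or (Dia Dia ((s implies r) or not q) implies Dia ((s implies r) or not q))):
1. not (s or (Dia Dia ((s implies r) or not q) implies Dia ((s implies r) or not q))), w0
2. not s, w0
3. not (Dia Dia ((s implies r) or not q) implies Dia ((s implies r) or not q)), w0
4. Dia Dia ((s implies r) or not q), w0
5. not Dia ((s implies r) or not q), w0
6. not ((s implies r) or not q), w0
7. not (s implies r), w0
8. q, w0
9. s, w0
10. not r, w0
Accessibility: w0Rw0
Branch closes: s and not s both at w0.
All branches of the negation close; one closing branch shown above.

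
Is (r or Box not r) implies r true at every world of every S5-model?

Tableau for the negation not ((r or Box not r) implies r):
1. not ((r or Box not r) implies r), u
2. r or Box not r, u
3. not r, u
4. Box not r, u
Accessibility: uRu
The negation has an open branch (countermodel exists).

Not valid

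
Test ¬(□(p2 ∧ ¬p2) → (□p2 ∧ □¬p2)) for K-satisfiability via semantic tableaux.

1. ¬(□(p2 ∧ ¬p2) → (□p2 ∧ □¬p2)), w0
2. □(p2 ∧ ¬p2), w0
3. ¬(□p2 ∧ □¬p2), w0
4. ¬□¬p2, w0
5. p2, w1
6. p2 ∧ ¬p2, w1
7. ¬p2, w1
Accessibility: w0Rw1
Branch closes: p2 and ¬p2 both at w1.
All branches of the tableau close; one closing branch shown above.

No, unsatisfiable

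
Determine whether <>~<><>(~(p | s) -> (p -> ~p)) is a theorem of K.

Tableau for the negation ~<>~<><>(~(p | s) -> (p -> ~p)):
1. ~<>~<><>(~(p | s) -> (p -> ~p)), u
The negation has an open branch (countermodel exists).

No, not valid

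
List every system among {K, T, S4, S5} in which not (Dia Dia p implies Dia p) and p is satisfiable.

K

K-tableau for the formula:
1. not (Dia Dia p implies Dia p) and p, u
2. not (Dia Dia p implies Dia p), u
3. p, u
4. Dia Dia p, u
5. not Dia p, u
6. Dia p, v
7. not p, v
8. p, w
Accessibility: uRv, vRw
Complete open branch: satisfiable in K.
T-tableau for the formula:
1. not (Dia Dia p implies Dia p) and p, u
2. not (Dia Dia p implies Dia p), u
3. p, u
4. Dia Dia p, u
5. not Dia p, u
6. not p, u
Accessibility: uRu
Branch closes: p and not p both at u.
Every branch closes (one shown): unsatisfiable in T, hence also in S4, S5 (every S4/S5-frame is a T-frame).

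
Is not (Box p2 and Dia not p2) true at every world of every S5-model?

Yes, valid

Tableau for the negation Box p2 and Dia not p2:
1. Box p2 and Dia not p2, u
2. Box p2, u
3. Dia not p2, u
4. p2, u
5. not p2, v
6. p2, v
Accessibility: uRu, uRv, vRu, vRv
Branch closes: p2 and not p2 both at v.
Every branch of the negation's tableau closes; the branch above is one of them.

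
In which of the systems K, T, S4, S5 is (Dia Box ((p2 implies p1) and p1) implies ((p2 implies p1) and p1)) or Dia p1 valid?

T, S4, S5

T-tableau for the negation not ((Dia Box ((p2 implies p1) and p1) implies ((p2 implies p1) and p1)) or Dia p1):
1. not ((Dia Box ((p2 implies p1) and p1) implies ((p2 implies p1) and p1)) or Dia p1), 0
2. not (Dia Box ((p2 implies p1) and p1) implies ((p2 implies p1) and p1)), 0   [neg-or-rule on 1]
3. not Dia p1, 0   [neg-or-rule on 1]
4. Dia Box ((p2 implies p1) and p1), 0   [neg-implies-rule on 2]
5. not ((p2 implies p1) and p1), 0   [neg-implies-rule on 2]
6. not p1, 0   [neg-Dia-rule on 3 via 0R0]
7. not (p2 implies p1), 0   [neg-and-rule on 5 (branches; this branch)]
8. p2, 0   [neg-implies-rule on 7]
9. Box ((p2 implies p1) and p1), 1   [Dia-rule on 4: fresh world 1, 0R1]
10. not p1, 1   [neg-Dia-rule on 3 via 0R1]
11. (p2 implies p1) and p1, 1   [Box-rule on 9 via 1R1]
12. p2 implies p1, 1   [and-rule on 11]
13. p1, 1   [and-rule on 11]
Accessibility: 0R0, 0R1, 1R1
Branch closes: p1 and not p1 both at 1.
Every branch closes (one shown): valid in T, hence also in S4, S5 (every theorem of T is a theorem of S4 and S5).
K-tableau for the negation not ((Dia Box ((p2 implies p1) and p1) implies ((p2 implies p1) and p1)) or Dia p1):
1. not ((Dia Box ((p2 implies p1) and p1) implies ((p2 implies p1) and p1)) or Dia p1), 0
2. not (Dia Box ((p2 implies p1) and p1) implies ((p2 implies p1) and p1)), 0   [neg-or-rule on 1]
3. not Dia p1, 0   [neg-or-rule on 1]
4. Dia Box ((p2 implies p1) and p1), 0   [neg-implies-rule on 2]
5. not ((p2 implies p1) and p1), 0   [neg-implies-rule on 2]
6. not p1, 0   [neg-and-rule on 5 (branches; this branch)]
7. Box ((p2 implies p1) and p1), 1   [Dia-rule on 4: fresh world 1, 0R1]
8. not p1, 1   [neg-Dia-rule on 3 via 0R1]
Accessibility: 0R1
Complete open branch: countermodel on a K-frame, so not valid in K.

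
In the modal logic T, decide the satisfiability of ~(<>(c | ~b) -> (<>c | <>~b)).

1. ~(<>(c | ~b) -> (<>c | <>~b)), 0
2. <>(c | ~b), 0
3. ~(<>c | <>~b), 0
4. ~<>c, 0
5. ~<>~b, 0
6. ~c, 0
7. b, 0
8. c | ~b, 1
9. ~c, 1
10. b, 1
11. ~b, 1
Accessibility: 0R0, 0R1, 1R1
Branch closes: b and ~b both at 1.
Every branch closes; the branch above is one of them.

Unsatisfiable (every branch closes)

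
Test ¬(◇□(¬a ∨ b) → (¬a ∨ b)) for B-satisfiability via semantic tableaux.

1. ¬(◇□(¬a ∨ b) → (¬a ∨ b)), u
2. ◇□(¬a ∨ b), u   [¬→-rule on 1]
3. ¬(¬a ∨ b), u   [¬→-rule on 1]
4. a, u   [¬∨-rule on 3]
5. ¬b, u   [¬∨-rule on 3]
6. □(¬a ∨ b), v   [◇-rule on 2: fresh world v, uRv]
7. ¬a ∨ b, u   [□-rule on 6 via vRu]
8. ¬a ∨ b, v   [□-rule on 6 via vRv]
9. b, u   [∨-rule on 7 (branches; this branch)]
Accessibility: uRu, uRv, vRu, vRv
Branch closes: b and ¬b both at u.
All branches of the tableau close; one closing branch shown above.

No, unsatisfiable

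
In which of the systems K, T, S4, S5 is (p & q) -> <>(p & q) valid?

K-tableau for the negation ~((p & q) -> <>(p & q)):
1. ~((p & q) -> <>(p & q)), w0
2. p & q, w0   [~->-rule on 1]
3. ~<>(p & q), w0   [~->-rule on 1]
4. p, w0   [&-rule on 2]
5. q, w0   [&-rule on 2]
Complete open branch: countermodel on a K-frame, so not valid in K.
T-tableau for the negation ~((p & q) -> <>(p & q)):
1. ~((p & q) -> <>(p & q)), w0
2. p & q, w0   [~->-rule on 1]
3. ~<>(p & q), w0   [~->-rule on 1]
4. p, w0   [&-rule on 2]
5. q, w0   [&-rule on 2]
6. ~(p & q), w0   [~<>-rule on 3 via w0Rw0]
7. ~q, w0   [~&-rule on 6 (branches; this branch)]
Accessibility: w0Rw0
Branch closes: q and ~q both at w0.
Every branch closes (one shown): valid in T, hence also in S4, S5 (every theorem of T is a theorem of S4 and S5).

T, S4, S5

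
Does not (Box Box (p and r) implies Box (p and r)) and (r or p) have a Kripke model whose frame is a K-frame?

Yes, satisfiable

1. not (Box Box (p and r) implies Box (p and r)) and (r or p), 0
2. not (Box Box (p and r) implies Box (p and r)), 0   [and-rule on 1]
3. r or p, 0   [and-rule on 1]
4. Box Box (p and r), 0   [neg-implies-rule on 2]
5. not Box (p and r), 0   [neg-implies-rule on 2]
6. p, 0   [or-rule on 3 (branches; this branch)]
7. not (p and r), 1   [neg-Box-rule on 5: fresh world 1, 0R1]
8. Box (p and r), 1   [Box-rule on 4 via 0R1]
9. not r, 1   [neg-and-rule on 7 (branches; this branch)]
Accessibility: 0R1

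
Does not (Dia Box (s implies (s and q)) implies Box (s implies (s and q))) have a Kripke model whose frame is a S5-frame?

1. not (Dia Box (s implies (s and q)) implies Box (s implies (s and q))), w0
2. Dia Box (s implies (s and q)), w0
3. not Box (s implies (s and q)), w0
4. Box (s implies (s and q)), w1
5. s implies (s and q), w0
6. s implies (s and q), w1
7. s and q, w0
8. s, w0
9. q, w0
10. s and q, w1
11. s, w1
12. q, w1
13. not (s implies (s and q)), w2
14. s, w2
15. not (s and q), w2
16. s implies (s and q), w2
17. not q, w2
18. s and q, w2
19. q, w2
Accessibility: w0Rw0, w0Rw1, w0Rw2, w1Rw0, w1Rw1, w1Rw2, w2Rw0, w2Rw1, w2Rw2
Branch closes: q and not q both at w2.
(One branch shown.) All branches close.

Unsatisfiable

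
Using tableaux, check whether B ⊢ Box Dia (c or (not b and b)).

Tableau for the negation not Box Dia (c or (not b and b)):
1. not Box Dia (c or (not b and b)), 0
2. not Dia (c or (not b and b)), 1   [neg-Box-rule on 1: fresh world 1, 0R1]
3. not (c or (not b and b)), 0   [neg-Dia-rule on 2 via 1R0]
4. not c, 0   [neg-or-rule on 3]
5. not (not b and b), 0   [neg-or-rule on 3]
6. not (c or (not b and b)), 1   [neg-Dia-rule on 2 via 1R1]
7. not c, 1   [neg-or-rule on 6]
8. not (not b and b), 1   [neg-or-rule on 6]
9. not b, 0   [neg-and-rule on 5 (branches; this branch)]
10. not b, 1   [neg-and-rule on 8 (branches; this branch)]
Accessibility: 0R0, 0R1, 1R0, 1R1
The negation has an open branch (countermodel exists).

Not valid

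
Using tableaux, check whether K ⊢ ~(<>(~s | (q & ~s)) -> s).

No, not valid

Tableau for the negation <>(~s | (q & ~s)) -> s:
1. <>(~s | (q & ~s)) -> s, u
2. s, u
The negation has an open branch (countermodel exists).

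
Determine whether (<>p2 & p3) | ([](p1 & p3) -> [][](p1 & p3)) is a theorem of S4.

Tableau for the negation ~((<>p2 & p3) | ([](p1 & p3) -> [][](p1 & p3))):
1. ~((<>p2 & p3) | ([](p1 & p3) -> [][](p1 & p3))), u
2. ~(<>p2 & p3), u
3. ~([](p1 & p3) -> [][](p1 & p3)), u
4. [](p1 & p3), u
5. ~[][](p1 & p3), u
6. p1 & p3, u
7. p1, u
8. p3, u
9. ~<>p2, u
10. ~p2, u
11. ~[](p1 & p3), v
12. p1 & p3, v
13. p1, v
14. p3, v
15. ~p2, v
16. ~(p1 & p3), w
17. p1 & p3, w
18. p1, w
19. p3, w
20. ~p2, w
21. ~p3, w
Accessibility: uRu, uRv, uRw, vRv, vRw, wRw
Branch closes: p3 and ~p3 both at w.
Every branch of the negation's tableau closes; the branch above is one of them.

Valid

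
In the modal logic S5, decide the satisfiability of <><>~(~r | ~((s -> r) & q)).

Yes, satisfiable

1. <><>~(~r | ~((s -> r) & q)), w0
2. <>~(~r | ~((s -> r) & q)), w1
3. ~(~r | ~((s -> r) & q)), w2
4. r, w2
5. (s -> r) & q, w2
6. s -> r, w2
7. q, w2
Accessibility: w0Rw0, w0Rw1, w0Rw2, w1Rw0, w1Rw1, w1Rw2, w2Rw0, w2Rw1, w2Rw2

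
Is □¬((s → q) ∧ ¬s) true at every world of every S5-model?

Not valid

Tableau for the negation ¬□¬((s → q) ∧ ¬s):
1. ¬□¬((s → q) ∧ ¬s), 0
2. (s → q) ∧ ¬s, 1
3. s → q, 1
4. ¬s, 1
5. q, 1
Accessibility: 0R0, 0R1, 1R0, 1R1
The negation has an open branch (countermodel exists).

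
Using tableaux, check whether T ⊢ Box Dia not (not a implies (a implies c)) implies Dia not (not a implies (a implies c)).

Tableau for the negation not (Box Dia not (not a implies (a implies c)) implies Dia not (not a implies (a implies c))):
1. not (Box Dia not (not a implies (a implies c)) implies Dia not (not a implies (a implies c))), u
2. Box Dia not (not a implies (a implies c)), u
3. not Dia not (not a implies (a implies c)), u
4. Dia not (not a implies (a implies c)), u
5. not a implies (a implies c), u
6. a implies c, u
7. c, u
8. not (not a implies (a implies c)), v
9. not a, v
10. not (a implies c), v
11. a, v
12. not c, v
Accessibility: uRu, uRv, vRv
Branch closes: a and not a both at v.
Every branch of the negation's tableau closes; the branch above is one of them.

Yes, valid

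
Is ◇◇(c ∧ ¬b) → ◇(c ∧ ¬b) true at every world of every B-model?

Tableau for the negation ¬(◇◇(c ∧ ¬b) → ◇(c ∧ ¬b)):
1. ¬(◇◇(c ∧ ¬b) → ◇(c ∧ ¬b)), u
2. ◇◇(c ∧ ¬b), u
3. ¬◇(c ∧ ¬b), u
4. ¬(c ∧ ¬b), u
5. b, u
6. ◇(c ∧ ¬b), v
7. ¬(c ∧ ¬b), v
8. b, v
9. c ∧ ¬b, w
10. c, w
11. ¬b, w
Accessibility: uRu, uRv, vRu, vRv, vRw, wRv, wRw
The negation has an open branch (countermodel exists).

Invalid (countermodel exists)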